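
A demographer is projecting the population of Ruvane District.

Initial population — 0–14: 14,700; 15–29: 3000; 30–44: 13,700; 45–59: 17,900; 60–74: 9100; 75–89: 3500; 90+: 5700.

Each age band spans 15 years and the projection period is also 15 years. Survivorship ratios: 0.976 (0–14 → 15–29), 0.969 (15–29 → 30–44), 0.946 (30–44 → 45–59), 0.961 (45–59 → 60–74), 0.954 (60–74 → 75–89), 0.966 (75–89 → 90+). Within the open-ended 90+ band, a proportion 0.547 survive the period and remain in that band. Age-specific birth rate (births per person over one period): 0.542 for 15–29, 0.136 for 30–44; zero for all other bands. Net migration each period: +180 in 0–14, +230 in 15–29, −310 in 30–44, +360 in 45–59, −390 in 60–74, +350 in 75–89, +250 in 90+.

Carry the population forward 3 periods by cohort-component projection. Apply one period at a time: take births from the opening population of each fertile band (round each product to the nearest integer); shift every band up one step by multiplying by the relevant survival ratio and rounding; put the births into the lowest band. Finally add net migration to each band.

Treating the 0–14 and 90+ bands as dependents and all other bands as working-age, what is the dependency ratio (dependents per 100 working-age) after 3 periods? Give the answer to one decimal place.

Let band 1 be 0–14 through band 7 = 90+.
— Period 1 —
Births: 3000 * 0.542 = 1626, 13700 * 0.136 = 1863 → total 3489
Band 2: 14700 * 0.976 = 14347
Band 3: 3000 * 0.969 = 2907
Band 4: 13700 * 0.946 = 12960
Band 5: 17900 * 0.961 = 17202
Band 6: 9100 * 0.954 = 8681
Band 7: 3500 * 0.966 + 5700 * 0.547 = 3381 + 3118 = 6499
Net migration: Band 1 + 180 → 3669; Band 2 + 230 → 14577; Band 3 − 310 → 2597; Band 4 + 360 → 13320; Band 5 − 390 → 16812; Band 6 + 350 → 9031; Band 7 + 250 → 6749
→ [3669, 14577, 2597, 13320, 16812, 9031, 6749]
— Period 2 —
Births: 14577 * 0.542 = 7901, 2597 * 0.136 = 353 → total 8254
Band 2: 3669 * 0.976 = 3581
Band 3: 14577 * 0.969 = 14125
Band 4: 2597 * 0.946 = 2457
Band 5: 13320 * 0.961 = 12801
Band 6: 16812 * 0.954 = 16039
Band 7: 9031 * 0.966 + 6749 * 0.547 = 8724 + 3692 = 12416
Net migration: Band 1 + 180 → 8434; Band 2 + 230 → 3811; Band 3 − 310 → 13815; Band 4 + 360 → 2817; Band 5 − 390 → 12411; Band 6 + 350 → 16389; Band 7 + 250 → 12666
→ [8434, 3811, 13815, 2817, 12411, 16389, 12666]
— Period 3 —
Births: 3811 * 0.542 = 2066, 13815 * 0.136 = 1879 → total 3945
Band 2: 8434 * 0.976 = 8232
Band 3: 3811 * 0.969 = 3693
Band 4: 13815 * 0.946 = 13069
Band 5: 2817 * 0.961 = 2707
Band 6: 12411 * 0.954 = 11840
Band 7: 16389 * 0.966 + 12666 * 0.547 = 15832 + 6928 = 22760
Net migration: Band 1 + 180 → 4125; Band 2 + 230 → 8462; Band 3 − 310 → 3383; Band 4 + 360 → 13429; Band 5 − 390 → 2317; Band 6 + 350 → 12190; Band 7 + 250 → 23010
→ [4125, 8462, 3383, 13429, 2317, 12190, 23010]
Dependents (band 0–14 + band 90+) = 4125 + 23010 = 27135; working-age = 39781; ratio = 27135/39781 × 100 = 68.2

68.2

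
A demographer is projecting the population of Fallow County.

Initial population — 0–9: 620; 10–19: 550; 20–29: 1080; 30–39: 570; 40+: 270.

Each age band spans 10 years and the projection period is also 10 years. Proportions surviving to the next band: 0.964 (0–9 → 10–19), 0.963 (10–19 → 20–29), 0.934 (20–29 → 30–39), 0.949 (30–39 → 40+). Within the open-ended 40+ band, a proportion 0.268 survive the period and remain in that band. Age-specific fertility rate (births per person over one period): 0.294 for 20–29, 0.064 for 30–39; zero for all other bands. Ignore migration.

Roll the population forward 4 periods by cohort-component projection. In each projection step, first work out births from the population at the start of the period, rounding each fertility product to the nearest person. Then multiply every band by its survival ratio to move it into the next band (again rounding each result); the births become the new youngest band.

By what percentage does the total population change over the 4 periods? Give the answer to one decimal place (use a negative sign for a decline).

-49.7

Period 1:
Births: 1080 × 0.294 = 318, 570 × 0.064 = 36 → total 354
10–19: 620 × 0.964 = 598
20–29: 550 × 0.963 = 530
30–39: 1080 × 0.934 = 1009
40+: 570 × 0.949 + 270 × 0.268 = 541 + 72 = 613
Population now: 0–9=354, 10–19=598, 20–29=530, 30–39=1009, 40+=613
Period 2:
Births: 530 × 0.294 = 156, 1009 × 0.064 = 65 → total 221
10–19: 354 × 0.964 = 341
20–29: 598 × 0.963 = 576
30–39: 530 × 0.934 = 495
40+: 1009 × 0.949 + 613 × 0.268 = 958 + 164 = 1122
Population now: 0–9=221, 10–19=341, 20–29=576, 30–39=495, 40+=1122
Period 3:
Births: 576 × 0.294 = 169, 495 × 0.064 = 32 → total 201
10–19: 221 × 0.964 = 213
20–29: 341 × 0.963 = 328
30–39: 576 × 0.934 = 538
40+: 495 × 0.949 + 1122 × 0.268 = 470 + 301 = 771
Population now: 0–9=201, 10–19=213, 20–29=328, 30–39=538, 40+=771
Period 4:
Births: 328 × 0.294 = 96, 538 × 0.064 = 34 → total 130
10–19: 201 × 0.964 = 194
20–29: 213 × 0.963 = 205
30–39: 328 × 0.934 = 306
40+: 538 × 0.949 + 771 × 0.268 = 511 + 207 = 718
Population now: 0–9=130, 10–19=194, 20–29=205, 30–39=306, 40+=718
Total: 3090 → 1553; change = -1537; percentage change = -49.7%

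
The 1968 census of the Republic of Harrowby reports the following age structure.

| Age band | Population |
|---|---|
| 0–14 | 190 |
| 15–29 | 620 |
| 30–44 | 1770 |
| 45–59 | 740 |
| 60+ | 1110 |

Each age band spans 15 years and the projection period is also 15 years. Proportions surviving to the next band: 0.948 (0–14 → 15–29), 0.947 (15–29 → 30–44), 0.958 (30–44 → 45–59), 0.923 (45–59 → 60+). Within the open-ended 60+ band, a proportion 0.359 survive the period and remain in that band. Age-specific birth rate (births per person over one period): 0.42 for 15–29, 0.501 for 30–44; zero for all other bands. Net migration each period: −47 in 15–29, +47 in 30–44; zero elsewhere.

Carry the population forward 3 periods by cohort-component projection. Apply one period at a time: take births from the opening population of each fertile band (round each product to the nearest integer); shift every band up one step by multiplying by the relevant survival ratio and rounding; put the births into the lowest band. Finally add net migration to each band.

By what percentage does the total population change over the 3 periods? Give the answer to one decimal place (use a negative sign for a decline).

Period 1:
Births: 620 × 0.42 = 260 ; 1770 × 0.501 = 887 → 1147
15–29: 190 × 0.948 = 180
30–44: 620 × 0.947 = 587
45–59: 1770 × 0.958 = 1696
60+: 740 × 0.923 + 1110 × 0.359 = 683 + 398 = 1081
Net migration: 15–29 − 47 → 133; 30–44 + 47 → 634
Population now: 0–14=1147, 15–29=133, 30–44=634, 45–59=1696, 60+=1081
Period 2:
Births: 133 × 0.42 = 56 ; 634 × 0.501 = 318 → 374
15–29: 1147 × 0.948 = 1087
30–44: 133 × 0.947 = 126
45–59: 634 × 0.958 = 607
60+: 1696 × 0.923 + 1081 × 0.359 = 1565 + 388 = 1953
Net migration: 15–29 − 47 → 1040; 30–44 + 47 → 173
Population now: 0–14=374, 15–29=1040, 30–44=173, 45–59=607, 60+=1953
Period 3:
Births: 1040 × 0.42 = 437 ; 173 × 0.501 = 87 → 524
15–29: 374 × 0.948 = 355
30–44: 1040 × 0.947 = 985
45–59: 173 × 0.958 = 166
60+: 607 × 0.923 + 1953 × 0.359 = 560 + 701 = 1261
Net migration: 15–29 − 47 → 308; 30–44 + 47 → 1032
Population now: 0–14=524, 15–29=308, 30–44=1032, 45–59=166, 60+=1261
Total: 4430 → 3291; change = -1139; percentage change = -25.7%

-25.7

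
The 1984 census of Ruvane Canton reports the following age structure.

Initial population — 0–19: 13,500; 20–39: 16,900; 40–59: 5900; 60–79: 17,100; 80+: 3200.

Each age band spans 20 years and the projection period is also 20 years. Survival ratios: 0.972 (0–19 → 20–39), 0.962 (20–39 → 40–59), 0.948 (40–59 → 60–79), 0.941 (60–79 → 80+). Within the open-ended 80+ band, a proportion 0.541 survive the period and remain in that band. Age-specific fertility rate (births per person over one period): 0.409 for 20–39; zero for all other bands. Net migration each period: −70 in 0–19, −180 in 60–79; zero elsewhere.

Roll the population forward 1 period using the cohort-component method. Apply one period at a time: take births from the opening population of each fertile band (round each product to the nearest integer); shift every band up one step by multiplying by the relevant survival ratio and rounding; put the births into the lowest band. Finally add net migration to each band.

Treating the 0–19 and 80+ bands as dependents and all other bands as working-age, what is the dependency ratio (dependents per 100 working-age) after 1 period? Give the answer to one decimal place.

70.9

Period 1.
Births: 16900 × 0.409 = 6912
20–39: 13500 × 0.972 = 13122
40–59: 16900 × 0.962 = 16258
60–79: 5900 × 0.948 = 5593
80+: 17100 × 0.941 + 3200 × 0.541 = 16091 + 1731 = 17822
Net migration: 0–19 − 70 → 6842; 60–79 − 180 → 5413
→ [6842, 13122, 16258, 5413, 17822]
Dependents (band 0–19 + band 80+) = 6842 + 17822 = 24664; working-age = 34793; ratio = 24664/34793 × 100 = 70.9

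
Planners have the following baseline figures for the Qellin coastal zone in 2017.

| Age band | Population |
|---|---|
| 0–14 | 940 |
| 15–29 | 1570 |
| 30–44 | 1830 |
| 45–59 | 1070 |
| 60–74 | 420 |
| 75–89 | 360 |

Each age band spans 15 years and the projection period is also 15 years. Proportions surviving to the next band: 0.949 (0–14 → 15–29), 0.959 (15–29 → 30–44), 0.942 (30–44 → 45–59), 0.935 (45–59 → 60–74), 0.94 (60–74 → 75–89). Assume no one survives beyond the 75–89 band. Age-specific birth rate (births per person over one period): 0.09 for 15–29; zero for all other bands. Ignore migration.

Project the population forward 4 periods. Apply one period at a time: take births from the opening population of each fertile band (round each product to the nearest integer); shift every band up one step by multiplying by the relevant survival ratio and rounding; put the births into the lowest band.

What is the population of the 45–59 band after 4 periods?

(Groups numbered youngest = 1 to oldest = 6.)
— Period 1 —
Births: 1570 × 0.09 = 141
Group 2: 940 × 0.949 = 892
Group 3: 1570 × 0.959 = 1506
Group 4: 1830 × 0.942 = 1724
Group 5: 1070 × 0.935 = 1000
Group 6: 420 × 0.94 = 395
End of period: [141, 892, 1506, 1724, 1000, 395]
— Period 2 —
Births: 892 × 0.09 = 80
Group 2: 141 × 0.949 = 134
Group 3: 892 × 0.959 = 855
Group 4: 1506 × 0.942 = 1419
Group 5: 1724 × 0.935 = 1612
Group 6: 1000 × 0.94 = 940
End of period: [80, 134, 855, 1419, 1612, 940]
— Period 3 —
Births: 134 × 0.09 = 12
Group 2: 80 × 0.949 = 76
Group 3: 134 × 0.959 = 129
Group 4: 855 × 0.942 = 805
Group 5: 1419 × 0.935 = 1327
Group 6: 1612 × 0.94 = 1515
End of period: [12, 76, 129, 805, 1327, 1515]
— Period 4 —
Births: 76 × 0.09 = 7
Group 2: 12 × 0.949 = 11
Group 3: 76 × 0.959 = 73
Group 4: 129 × 0.942 = 122
Group 5: 805 × 0.935 = 753
Group 6: 1327 × 0.94 = 1247
End of period: [7, 11, 73, 122, 753, 1247]

122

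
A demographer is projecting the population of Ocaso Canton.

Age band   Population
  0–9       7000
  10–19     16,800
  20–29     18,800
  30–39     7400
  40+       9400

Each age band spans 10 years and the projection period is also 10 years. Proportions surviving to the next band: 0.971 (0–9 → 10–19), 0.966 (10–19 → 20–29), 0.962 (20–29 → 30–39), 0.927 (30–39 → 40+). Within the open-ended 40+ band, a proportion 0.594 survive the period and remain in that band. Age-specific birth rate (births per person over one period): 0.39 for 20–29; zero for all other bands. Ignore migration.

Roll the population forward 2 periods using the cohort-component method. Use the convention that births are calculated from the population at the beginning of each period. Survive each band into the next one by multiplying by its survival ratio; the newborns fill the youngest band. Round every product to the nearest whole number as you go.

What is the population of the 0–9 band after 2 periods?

Period 1:
Births: 18800 * 0.39 = 7332
10–19: 7000 * 0.971 = 6797
20–29: 16800 * 0.966 = 16229
30–39: 18800 * 0.962 = 18086
40+: 7400 * 0.927 + 9400 * 0.594 = 6860 + 5584 = 12444
→ [7332, 6797, 16229, 18086, 12444]
Period 2:
Births: 16229 * 0.39 = 6329
10–19: 7332 * 0.971 = 7119
20–29: 6797 * 0.966 = 6566
30–39: 16229 * 0.962 = 15612
40+: 18086 * 0.927 + 12444 * 0.594 = 16766 + 7392 = 24158
→ [6329, 7119, 6566, 15612, 24158]

6329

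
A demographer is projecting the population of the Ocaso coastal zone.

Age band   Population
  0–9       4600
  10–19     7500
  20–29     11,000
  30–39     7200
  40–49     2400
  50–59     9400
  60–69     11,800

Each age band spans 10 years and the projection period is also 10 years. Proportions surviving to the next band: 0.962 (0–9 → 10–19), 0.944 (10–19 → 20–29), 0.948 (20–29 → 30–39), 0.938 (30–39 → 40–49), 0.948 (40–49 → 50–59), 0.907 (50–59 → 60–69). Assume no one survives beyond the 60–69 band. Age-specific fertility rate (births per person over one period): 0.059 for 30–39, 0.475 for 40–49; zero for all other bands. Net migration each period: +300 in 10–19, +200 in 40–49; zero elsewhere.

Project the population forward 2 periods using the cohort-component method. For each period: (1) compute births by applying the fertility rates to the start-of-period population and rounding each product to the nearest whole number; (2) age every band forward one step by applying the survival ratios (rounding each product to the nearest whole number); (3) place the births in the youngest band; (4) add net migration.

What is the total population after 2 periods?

After projecting period 1:
Births: 7200 × 0.059 = 425  |  2400 × 0.475 = 1140 → 1565
10–19: 4600 × 0.962 = 4425
20–29: 7500 × 0.944 = 7080
30–39: 11000 × 0.948 = 10428
40–49: 7200 × 0.938 = 6754
50–59: 2400 × 0.948 = 2275
60–69: 9400 × 0.907 = 8526
Net migration: 10–19 + 300 → 4725; 40–49 + 200 → 6954
End of period: [1565, 4725, 7080, 10428, 6954, 2275, 8526]
After projecting period 2:
Births: 10428 × 0.059 = 615  |  6954 × 0.475 = 3303 → 3918
10–19: 1565 × 0.962 = 1506
20–29: 4725 × 0.944 = 4460
30–39: 7080 × 0.948 = 6712
40–49: 10428 × 0.938 = 9781
50–59: 6954 × 0.948 = 6592
60–69: 2275 × 0.907 = 2063
Net migration: 10–19 + 300 → 1806; 40–49 + 200 → 9981
End of period: [3918, 1806, 4460, 6712, 9981, 6592, 2063]
Total after period 2: 3918 + 1806 + 4460 + 6712 + 9981 + 6592 + 2063 = 35532

35532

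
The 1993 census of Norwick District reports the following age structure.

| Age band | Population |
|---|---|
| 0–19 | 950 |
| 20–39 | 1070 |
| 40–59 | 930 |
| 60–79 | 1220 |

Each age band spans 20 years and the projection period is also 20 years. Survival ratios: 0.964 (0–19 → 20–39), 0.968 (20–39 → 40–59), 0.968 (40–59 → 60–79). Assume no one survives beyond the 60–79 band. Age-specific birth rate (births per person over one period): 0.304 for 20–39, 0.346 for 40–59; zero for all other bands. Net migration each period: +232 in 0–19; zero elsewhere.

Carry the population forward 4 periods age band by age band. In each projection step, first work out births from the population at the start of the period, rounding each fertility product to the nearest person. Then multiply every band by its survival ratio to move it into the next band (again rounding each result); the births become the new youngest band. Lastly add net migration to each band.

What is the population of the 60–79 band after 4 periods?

794

Period 1.
Births: 1070 × 0.304 = 325  |  930 × 0.346 = 322 → 647
20–39: 950 × 0.964 = 916
40–59: 1070 × 0.968 = 1036
60–79: 930 × 0.968 = 900
Net migration: 0–19 + 232 → 879
Population now: 0–19=879, 20–39=916, 40–59=1036, 60–79=900
Period 2.
Births: 916 × 0.304 = 278  |  1036 × 0.346 = 358 → 636
20–39: 879 × 0.964 = 847
40–59: 916 × 0.968 = 887
60–79: 1036 × 0.968 = 1003
Net migration: 0–19 + 232 → 868
Population now: 0–19=868, 20–39=847, 40–59=887, 60–79=1003
Period 3.
Births: 847 × 0.304 = 257  |  887 × 0.346 = 307 → 564
20–39: 868 × 0.964 = 837
40–59: 847 × 0.968 = 820
60–79: 887 × 0.968 = 859
Net migration: 0–19 + 232 → 796
Population now: 0–19=796, 20–39=837, 40–59=820, 60–79=859
Period 4.
Births: 837 × 0.304 = 254  |  820 × 0.346 = 284 → 538
20–39: 796 × 0.964 = 767
40–59: 837 × 0.968 = 810
60–79: 820 × 0.968 = 794
Net migration: 0–19 + 232 → 770
Population now: 0–19=770, 20–39=767, 40–59=810, 60–79=794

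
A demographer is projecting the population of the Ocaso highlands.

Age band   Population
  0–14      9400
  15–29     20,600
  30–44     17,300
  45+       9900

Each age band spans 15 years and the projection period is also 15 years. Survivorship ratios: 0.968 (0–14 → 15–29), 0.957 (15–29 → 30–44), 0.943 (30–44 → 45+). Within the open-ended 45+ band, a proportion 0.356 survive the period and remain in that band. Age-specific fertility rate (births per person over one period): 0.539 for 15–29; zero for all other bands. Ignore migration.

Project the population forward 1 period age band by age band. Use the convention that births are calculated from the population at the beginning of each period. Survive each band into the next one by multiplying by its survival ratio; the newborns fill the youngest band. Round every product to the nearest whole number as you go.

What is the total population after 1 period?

59754

Period 1:
Births: 20600 × 0.539 = 11103
15–29: 9400 × 0.968 = 9099
30–44: 20600 × 0.957 = 19714
45+: 17300 × 0.943 + 9900 × 0.356 = 16314 + 3524 = 19838
Population now: 0–14=11103, 15–29=9099, 30–44=19714, 45+=19838
Total after period 1: 11103 + 9099 + 19714 + 19838 = 59754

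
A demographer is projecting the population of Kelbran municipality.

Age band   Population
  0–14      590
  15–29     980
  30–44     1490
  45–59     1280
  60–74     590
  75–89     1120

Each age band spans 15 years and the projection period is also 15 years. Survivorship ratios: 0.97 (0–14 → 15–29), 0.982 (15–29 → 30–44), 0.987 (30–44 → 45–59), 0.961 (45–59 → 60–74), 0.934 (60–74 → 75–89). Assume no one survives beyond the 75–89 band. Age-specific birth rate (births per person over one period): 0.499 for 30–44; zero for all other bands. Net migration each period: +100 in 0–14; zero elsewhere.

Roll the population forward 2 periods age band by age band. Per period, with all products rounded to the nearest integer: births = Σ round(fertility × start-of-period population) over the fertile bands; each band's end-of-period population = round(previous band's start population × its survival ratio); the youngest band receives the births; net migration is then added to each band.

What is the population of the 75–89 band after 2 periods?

After projecting period 1:
Births: 1490 × 0.499 = 744
15–29: 590 × 0.97 = 572
30–44: 980 × 0.982 = 962
45–59: 1490 × 0.987 = 1471
60–74: 1280 × 0.961 = 1230
75–89: 590 × 0.934 = 551
Net migration: 0–14 + 100 → 844
End of period: [844, 572, 962, 1471, 1230, 551]
After projecting period 2:
Births: 962 × 0.499 = 480
15–29: 844 × 0.97 = 819
30–44: 572 × 0.982 = 562
45–59: 962 × 0.987 = 949
60–74: 1471 × 0.961 = 1414
75–89: 1230 × 0.934 = 1149
Net migration: 0–14 + 100 → 580
End of period: [580, 819, 562, 949, 1414, 1149]

1149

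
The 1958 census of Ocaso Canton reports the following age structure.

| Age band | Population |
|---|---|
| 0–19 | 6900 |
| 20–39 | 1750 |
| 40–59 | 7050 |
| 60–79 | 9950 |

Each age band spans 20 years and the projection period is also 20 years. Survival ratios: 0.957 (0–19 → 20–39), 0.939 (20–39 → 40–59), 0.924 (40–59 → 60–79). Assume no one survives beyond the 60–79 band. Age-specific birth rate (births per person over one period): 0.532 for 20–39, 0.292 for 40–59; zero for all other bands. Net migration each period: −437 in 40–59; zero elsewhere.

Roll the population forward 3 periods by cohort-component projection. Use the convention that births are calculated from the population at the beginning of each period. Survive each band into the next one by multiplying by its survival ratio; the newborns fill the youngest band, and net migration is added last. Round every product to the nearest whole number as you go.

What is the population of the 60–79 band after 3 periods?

Period 1:
Births: 1750 × 0.532 = 931  |  7050 × 0.292 = 2059 → total 2990
20–39: 6900 × 0.957 = 6603
40–59: 1750 × 0.939 = 1643
60–79: 7050 × 0.924 = 6514
Net migration: 40–59 − 437 → 1206
Giving 2990 / 6603 / 1206 / 6514.
Period 2:
Births: 6603 × 0.532 = 3513  |  1206 × 0.292 = 352 → total 3865
20–39: 2990 × 0.957 = 2861
40–59: 6603 × 0.939 = 6200
60–79: 1206 × 0.924 = 1114
Net migration: 40–59 − 437 → 5763
Giving 3865 / 2861 / 5763 / 1114.
Period 3:
Births: 2861 × 0.532 = 1522  |  5763 × 0.292 = 1683 → total 3205
20–39: 3865 × 0.957 = 3699
40–59: 2861 × 0.939 = 2686
60–79: 5763 × 0.924 = 5325
Net migration: 40–59 − 437 → 2249
Giving 3205 / 3699 / 2249 / 5325.

5325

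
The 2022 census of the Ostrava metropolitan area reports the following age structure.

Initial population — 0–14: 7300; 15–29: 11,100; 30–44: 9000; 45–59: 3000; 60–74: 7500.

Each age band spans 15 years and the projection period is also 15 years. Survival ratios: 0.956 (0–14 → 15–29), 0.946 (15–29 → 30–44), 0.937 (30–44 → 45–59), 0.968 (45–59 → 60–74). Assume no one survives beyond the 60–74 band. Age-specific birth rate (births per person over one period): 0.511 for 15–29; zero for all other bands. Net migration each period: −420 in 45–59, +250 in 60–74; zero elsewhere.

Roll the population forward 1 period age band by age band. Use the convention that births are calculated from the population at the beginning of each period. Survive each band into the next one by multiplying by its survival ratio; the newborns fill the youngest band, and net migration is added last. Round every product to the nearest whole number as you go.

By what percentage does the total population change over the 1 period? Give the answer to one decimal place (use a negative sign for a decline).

Period 1.
Births: 11100 × 0.511 = 5672
15–29: 7300 × 0.956 = 6979
30–44: 11100 × 0.946 = 10501
45–59: 9000 × 0.937 = 8433
60–74: 3000 × 0.968 = 2904
Net migration: 45–59 − 420 → 8013; 60–74 + 250 → 3154
→ [5672, 6979, 10501, 8013, 3154]
Total: 37900 → 34319; change = -3581; percentage change = -9.4%

-9.4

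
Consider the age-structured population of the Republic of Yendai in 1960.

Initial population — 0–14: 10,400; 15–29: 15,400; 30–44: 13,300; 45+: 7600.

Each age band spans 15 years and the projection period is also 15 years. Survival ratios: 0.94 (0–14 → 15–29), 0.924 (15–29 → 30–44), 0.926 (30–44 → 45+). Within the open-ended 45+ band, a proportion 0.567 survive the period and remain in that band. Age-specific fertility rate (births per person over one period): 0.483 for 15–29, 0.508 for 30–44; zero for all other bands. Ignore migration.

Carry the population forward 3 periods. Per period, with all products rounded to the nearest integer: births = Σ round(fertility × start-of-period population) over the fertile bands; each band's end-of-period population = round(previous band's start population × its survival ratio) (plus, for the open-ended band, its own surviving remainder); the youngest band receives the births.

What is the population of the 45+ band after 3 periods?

21181

After projecting period 1:
Births: 15400 × 0.483 = 7438  |  13300 × 0.508 = 6756 ⇒ total 14194
15–29: 10400 × 0.94 = 9776
30–44: 15400 × 0.924 = 14230
45+: 13300 × 0.926 + 7600 × 0.567 = 12316 + 4309 = 16625
End of period: [14194, 9776, 14230, 16625]
After projecting period 2:
Births: 9776 × 0.483 = 4722  |  14230 × 0.508 = 7229 ⇒ total 11951
15–29: 14194 × 0.94 = 13342
30–44: 9776 × 0.924 = 9033
45+: 14230 × 0.926 + 16625 × 0.567 = 13177 + 9426 = 22603
End of period: [11951, 13342, 9033, 22603]
After projecting period 3:
Births: 13342 × 0.483 = 6444  |  9033 × 0.508 = 4589 ⇒ total 11033
15–29: 11951 × 0.94 = 11234
30–44: 13342 × 0.924 = 12328
45+: 9033 × 0.926 + 22603 × 0.567 = 8365 + 12816 = 21181
End of period: [11033, 11234, 12328, 21181]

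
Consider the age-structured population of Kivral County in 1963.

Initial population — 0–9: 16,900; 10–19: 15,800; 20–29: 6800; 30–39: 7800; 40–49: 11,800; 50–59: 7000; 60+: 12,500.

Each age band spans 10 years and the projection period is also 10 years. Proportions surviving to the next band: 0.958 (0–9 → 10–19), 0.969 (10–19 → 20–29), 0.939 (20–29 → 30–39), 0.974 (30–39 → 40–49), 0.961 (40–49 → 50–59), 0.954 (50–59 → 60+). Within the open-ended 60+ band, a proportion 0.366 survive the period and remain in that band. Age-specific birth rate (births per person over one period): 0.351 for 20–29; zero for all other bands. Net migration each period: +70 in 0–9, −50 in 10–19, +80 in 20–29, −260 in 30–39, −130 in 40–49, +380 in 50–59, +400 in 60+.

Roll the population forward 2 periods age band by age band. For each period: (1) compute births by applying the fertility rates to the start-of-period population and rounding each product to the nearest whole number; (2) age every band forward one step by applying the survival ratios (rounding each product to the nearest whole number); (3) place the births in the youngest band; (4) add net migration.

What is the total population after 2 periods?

Numbering the bands 1..7 from youngest to oldest:
After projecting period 1:
Births: 6800 × 0.351 = 2387
Band 2: 16900 × 0.958 = 16190
Band 3: 15800 × 0.969 = 15310
Band 4: 6800 × 0.939 = 6385
Band 5: 7800 × 0.974 = 7597
Band 6: 11800 × 0.961 = 11340
Band 7: 7000 × 0.954 + 12500 × 0.366 = 6678 + 4575 = 11253
Net migration: Band 1 + 70 → 2457; Band 2 − 50 → 16140; Band 3 + 80 → 15390; Band 4 − 260 → 6125; Band 5 − 130 → 7467; Band 6 + 380 → 11720; Band 7 + 400 → 11653
→ [2457, 16140, 15390, 6125, 7467, 11720, 11653]
After projecting period 2:
Births: 15390 × 0.351 = 5402
Band 2: 2457 × 0.958 = 2354
Band 3: 16140 × 0.969 = 15640
Band 4: 15390 × 0.939 = 14451
Band 5: 6125 × 0.974 = 5966
Band 6: 7467 × 0.961 = 7176
Band 7: 11720 × 0.954 + 11653 × 0.366 = 11181 + 4265 = 15446
Net migration: Band 1 + 70 → 5472; Band 2 − 50 → 2304; Band 3 + 80 → 15720; Band 4 − 260 → 14191; Band 5 − 130 → 5836; Band 6 + 380 → 7556; Band 7 + 400 → 15846
→ [5472, 2304, 15720, 14191, 5836, 7556, 15846]
Total after period 2: 5472 + 2304 + 15720 + 14191 + 5836 + 7556 + 15846 = 66925

66925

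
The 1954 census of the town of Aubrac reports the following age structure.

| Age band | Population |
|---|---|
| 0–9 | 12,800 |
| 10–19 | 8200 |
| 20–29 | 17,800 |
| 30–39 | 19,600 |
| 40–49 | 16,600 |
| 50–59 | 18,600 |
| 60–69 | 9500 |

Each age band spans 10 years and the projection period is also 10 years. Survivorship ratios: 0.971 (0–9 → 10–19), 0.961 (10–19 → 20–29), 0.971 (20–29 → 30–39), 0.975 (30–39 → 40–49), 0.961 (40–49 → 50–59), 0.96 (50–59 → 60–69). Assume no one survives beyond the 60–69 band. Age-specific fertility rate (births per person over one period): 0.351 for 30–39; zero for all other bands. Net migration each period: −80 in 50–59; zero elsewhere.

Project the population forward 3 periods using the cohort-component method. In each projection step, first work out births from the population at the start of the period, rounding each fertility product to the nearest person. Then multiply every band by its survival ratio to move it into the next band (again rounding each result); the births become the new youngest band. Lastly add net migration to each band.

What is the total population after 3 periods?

67723

Call the groups 1 to 7, youngest first.
Period 1.
Births: 19600 × 0.351 = 6880
Group 2: 12800 × 0.971 = 12429
Group 3: 8200 × 0.961 = 7880
Group 4: 17800 × 0.971 = 17284
Group 5: 19600 × 0.975 = 19110
Group 6: 16600 × 0.961 = 15953
Group 7: 18600 × 0.96 = 17856
Net migration: Group 6 − 80 → 15873
End of period: [6880, 12429, 7880, 17284, 19110, 15873, 17856]
Period 2.
Births: 17284 × 0.351 = 6067
Group 2: 6880 × 0.971 = 6680
Group 3: 12429 × 0.961 = 11944
Group 4: 7880 × 0.971 = 7651
Group 5: 17284 × 0.975 = 16852
Group 6: 19110 × 0.961 = 18365
Group 7: 15873 × 0.96 = 15238
Net migration: Group 6 − 80 → 18285
End of period: [6067, 6680, 11944, 7651, 16852, 18285, 15238]
Period 3.
Births: 7651 × 0.351 = 2686
Group 2: 6067 × 0.971 = 5891
Group 3: 6680 × 0.961 = 6419
Group 4: 11944 × 0.971 = 11598
Group 5: 7651 × 0.975 = 7460
Group 6: 16852 × 0.961 = 16195
Group 7: 18285 × 0.96 = 17554
Net migration: Group 6 − 80 → 16115
End of period: [2686, 5891, 6419, 11598, 7460, 16115, 17554]
Total after period 3: 2686 + 5891 + 6419 + 11598 + 7460 + 16115 + 17554 = 67723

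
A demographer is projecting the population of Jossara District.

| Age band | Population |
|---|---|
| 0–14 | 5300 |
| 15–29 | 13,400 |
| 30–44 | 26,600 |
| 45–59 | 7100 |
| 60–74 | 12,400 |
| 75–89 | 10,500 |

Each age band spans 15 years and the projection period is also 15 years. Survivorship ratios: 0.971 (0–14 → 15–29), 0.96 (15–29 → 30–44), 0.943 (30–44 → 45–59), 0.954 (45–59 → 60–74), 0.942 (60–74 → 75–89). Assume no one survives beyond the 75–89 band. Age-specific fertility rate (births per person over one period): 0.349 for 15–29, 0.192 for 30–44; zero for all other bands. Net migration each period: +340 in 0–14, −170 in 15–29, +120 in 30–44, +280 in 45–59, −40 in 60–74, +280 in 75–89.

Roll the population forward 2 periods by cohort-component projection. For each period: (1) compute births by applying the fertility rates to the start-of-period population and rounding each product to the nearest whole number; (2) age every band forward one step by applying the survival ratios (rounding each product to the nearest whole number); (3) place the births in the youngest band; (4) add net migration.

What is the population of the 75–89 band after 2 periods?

Period 1.
Births: 13400 * 0.349 = 4677 ; 26600 * 0.192 = 5107 → 9784
15–29: 5300 * 0.971 = 5146
30–44: 13400 * 0.96 = 12864
45–59: 26600 * 0.943 = 25084
60–74: 7100 * 0.954 = 6773
75–89: 12400 * 0.942 = 11681
Net migration: 0–14 + 340 → 10124; 15–29 − 170 → 4976; 30–44 + 120 → 12984; 45–59 + 280 → 25364; 60–74 − 40 → 6733; 75–89 + 280 → 11961
Population now: 0–14=10124, 15–29=4976, 30–44=12984, 45–59=25364, 60–74=6733, 75–89=11961
Period 2.
Births: 4976 * 0.349 = 1737 ; 12984 * 0.192 = 2493 → 4230
15–29: 10124 * 0.971 = 9830
30–44: 4976 * 0.96 = 4777
45–59: 12984 * 0.943 = 12244
60–74: 25364 * 0.954 = 24197
75–89: 6733 * 0.942 = 6342
Net migration: 0–14 + 340 → 4570; 15–29 − 170 → 9660; 30–44 + 120 → 4897; 45–59 + 280 → 12524; 60–74 − 40 → 24157; 75–89 + 280 → 6622
Population now: 0–14=4570, 15–29=9660, 30–44=4897, 45–59=12524, 60–74=24157, 75–89=6622

6622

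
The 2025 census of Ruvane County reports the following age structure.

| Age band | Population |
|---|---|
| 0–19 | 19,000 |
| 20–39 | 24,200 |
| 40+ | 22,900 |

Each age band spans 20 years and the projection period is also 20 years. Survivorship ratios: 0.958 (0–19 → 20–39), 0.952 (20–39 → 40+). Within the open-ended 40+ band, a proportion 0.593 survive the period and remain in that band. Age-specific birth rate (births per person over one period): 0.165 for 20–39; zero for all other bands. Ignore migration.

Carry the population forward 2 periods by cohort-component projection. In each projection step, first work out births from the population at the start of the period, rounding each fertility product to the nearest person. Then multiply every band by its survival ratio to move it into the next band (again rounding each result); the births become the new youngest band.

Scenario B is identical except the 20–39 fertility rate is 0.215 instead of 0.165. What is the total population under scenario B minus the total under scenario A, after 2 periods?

Let group 1 be 0–19 through group 3 = 40+.
Period 1.
Births: 24200 × 0.165 = 3993
Group 2: 19000 × 0.958 = 18202
Group 3: 24200 × 0.952 + 22900 × 0.593 = 23038 + 13580 = 36618
Population now: 0–19=3993, 20–39=18202, 40+=36618
Period 2.
Births: 18202 × 0.165 = 3003
Group 2: 3993 × 0.958 = 3825
Group 3: 18202 × 0.952 + 36618 × 0.593 = 17328 + 21714 = 39042
Population now: 0–19=3003, 20–39=3825, 40+=39042
Scenario A total after 2 periods: 45870
Scenario B projection —
Period 1.
Births: 24200 × 0.215 = 5203
Group 2: 19000 × 0.958 = 18202
Group 3: 24200 × 0.952 + 22900 × 0.593 = 23038 + 13580 = 36618
Population now: 0–19=5203, 20–39=18202, 40+=36618
Period 2.
Births: 18202 × 0.215 = 3913
Group 2: 5203 × 0.958 = 4984
Group 3: 18202 × 0.952 + 36618 × 0.593 = 17328 + 21714 = 39042
Population now: 0–19=3913, 20–39=4984, 40+=39042
Scenario B total after 2 periods: 47939
Difference B − A = 47939 − 45870 = 2069

2069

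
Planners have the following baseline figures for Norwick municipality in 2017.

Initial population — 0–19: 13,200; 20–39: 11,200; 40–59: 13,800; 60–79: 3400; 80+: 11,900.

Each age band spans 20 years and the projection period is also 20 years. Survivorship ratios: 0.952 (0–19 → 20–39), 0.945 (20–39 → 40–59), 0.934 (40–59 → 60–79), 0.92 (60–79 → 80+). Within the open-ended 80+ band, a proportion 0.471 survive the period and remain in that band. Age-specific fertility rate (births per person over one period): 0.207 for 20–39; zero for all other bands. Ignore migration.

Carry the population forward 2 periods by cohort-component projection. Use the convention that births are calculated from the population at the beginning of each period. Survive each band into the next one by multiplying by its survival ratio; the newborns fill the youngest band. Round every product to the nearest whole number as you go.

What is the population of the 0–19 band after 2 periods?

2601

Period 1.
Births: 11200 * 0.207 = 2318
20–39: 13200 * 0.952 = 12566
40–59: 11200 * 0.945 = 10584
60–79: 13800 * 0.934 = 12889
80+: 3400 * 0.92 + 11900 * 0.471 = 3128 + 5605 = 8733
Giving 2318 / 12566 / 10584 / 12889 / 8733.
Period 2.
Births: 12566 * 0.207 = 2601
20–39: 2318 * 0.952 = 2207
40–59: 12566 * 0.945 = 11875
60–79: 10584 * 0.934 = 9885
80+: 12889 * 0.92 + 8733 * 0.471 = 11858 + 4113 = 15971
Giving 2601 / 2207 / 11875 / 9885 / 15971.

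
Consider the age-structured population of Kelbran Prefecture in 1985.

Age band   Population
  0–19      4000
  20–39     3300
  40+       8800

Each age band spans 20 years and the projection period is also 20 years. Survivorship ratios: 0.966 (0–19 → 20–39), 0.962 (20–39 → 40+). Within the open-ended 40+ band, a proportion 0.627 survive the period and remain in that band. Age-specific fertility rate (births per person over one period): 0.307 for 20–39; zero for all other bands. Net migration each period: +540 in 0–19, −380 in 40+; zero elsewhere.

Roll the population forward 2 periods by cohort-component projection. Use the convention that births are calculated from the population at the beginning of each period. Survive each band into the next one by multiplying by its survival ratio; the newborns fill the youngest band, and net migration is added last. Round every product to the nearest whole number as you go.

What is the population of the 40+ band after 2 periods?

8549

After projecting period 1:
Births: 3300 × 0.307 = 1013
20–39: 4000 × 0.966 = 3864
40+: 3300 × 0.962 + 8800 × 0.627 = 3175 + 5518 = 8693
Net migration: 0–19 + 540 → 1553; 40+ − 380 → 8313
Population now: 0–19=1553, 20–39=3864, 40+=8313
After projecting period 2:
Births: 3864 × 0.307 = 1186
20–39: 1553 × 0.966 = 1500
40+: 3864 × 0.962 + 8313 × 0.627 = 3717 + 5212 = 8929
Net migration: 0–19 + 540 → 1726; 40+ − 380 → 8549
Population now: 0–19=1726, 20–39=1500, 40+=8549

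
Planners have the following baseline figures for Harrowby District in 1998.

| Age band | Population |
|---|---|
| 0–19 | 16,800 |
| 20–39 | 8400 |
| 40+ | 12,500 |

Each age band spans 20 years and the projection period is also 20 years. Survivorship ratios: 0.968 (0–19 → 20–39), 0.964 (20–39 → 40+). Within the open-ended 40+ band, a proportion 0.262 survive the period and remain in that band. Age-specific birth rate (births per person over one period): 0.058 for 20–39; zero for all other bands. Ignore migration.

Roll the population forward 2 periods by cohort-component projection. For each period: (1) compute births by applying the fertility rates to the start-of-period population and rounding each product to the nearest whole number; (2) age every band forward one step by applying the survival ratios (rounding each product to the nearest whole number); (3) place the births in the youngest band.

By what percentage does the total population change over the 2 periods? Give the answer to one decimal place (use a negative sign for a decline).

-46.8

Call the groups 1 to 3, youngest first.
After projecting period 1:
Births: 8400 × 0.058 = 487
Group 2: 16800 × 0.968 = 16262
Group 3: 8400 × 0.964 + 12500 × 0.262 = 8098 + 3275 = 11373
→ [487, 16262, 11373]
After projecting period 2:
Births: 16262 × 0.058 = 943
Group 2: 487 × 0.968 = 471
Group 3: 16262 × 0.964 + 11373 × 0.262 = 15677 + 2980 = 18657
→ [943, 471, 18657]
Total: 37700 → 20071; change = -17629; percentage change = -46.8%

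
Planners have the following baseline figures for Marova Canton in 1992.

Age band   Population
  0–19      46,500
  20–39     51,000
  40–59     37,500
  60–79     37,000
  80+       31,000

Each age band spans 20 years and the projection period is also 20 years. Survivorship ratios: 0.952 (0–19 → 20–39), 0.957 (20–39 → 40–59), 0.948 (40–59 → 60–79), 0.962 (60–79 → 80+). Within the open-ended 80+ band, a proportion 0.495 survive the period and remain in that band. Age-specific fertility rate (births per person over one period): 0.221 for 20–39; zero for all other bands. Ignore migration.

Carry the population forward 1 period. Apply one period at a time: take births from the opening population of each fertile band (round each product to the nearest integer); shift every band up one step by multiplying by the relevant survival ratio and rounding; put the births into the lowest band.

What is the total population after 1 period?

Numbering the bands 1..5 from youngest to oldest:
— Period 1 —
Births: 51000 × 0.221 = 11271
Band 2: 46500 × 0.952 = 44268
Band 3: 51000 × 0.957 = 48807
Band 4: 37500 × 0.948 = 35550
Band 5: 37000 × 0.962 + 31000 × 0.495 = 35594 + 15345 = 50939
→ [11271, 44268, 48807, 35550, 50939]
Total after period 1: 11271 + 44268 + 48807 + 35550 + 50939 = 190835

190835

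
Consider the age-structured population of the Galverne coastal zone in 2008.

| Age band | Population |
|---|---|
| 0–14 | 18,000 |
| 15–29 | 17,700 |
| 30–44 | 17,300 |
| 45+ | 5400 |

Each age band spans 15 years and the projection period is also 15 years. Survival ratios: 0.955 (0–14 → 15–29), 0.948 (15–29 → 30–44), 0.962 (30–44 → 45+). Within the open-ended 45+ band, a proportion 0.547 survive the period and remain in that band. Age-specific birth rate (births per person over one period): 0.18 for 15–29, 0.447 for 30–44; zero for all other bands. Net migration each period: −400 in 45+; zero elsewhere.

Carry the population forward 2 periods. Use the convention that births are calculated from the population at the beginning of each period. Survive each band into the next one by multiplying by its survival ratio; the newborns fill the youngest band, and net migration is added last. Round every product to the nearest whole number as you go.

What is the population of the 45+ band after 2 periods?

26243

Period 1.
Births: 17700 × 0.18 = 3186 ; 17300 × 0.447 = 7733 — total 10919
15–29: 18000 × 0.955 = 17190
30–44: 17700 × 0.948 = 16780
45+: 17300 × 0.962 + 5400 × 0.547 = 16643 + 2954 = 19597
Net migration: 45+ − 400 → 19197
End of period: [10919, 17190, 16780, 19197]
Period 2.
Births: 17190 × 0.18 = 3094 ; 16780 × 0.447 = 7501 — total 10595
15–29: 10919 × 0.955 = 10428
30–44: 17190 × 0.948 = 16296
45+: 16780 × 0.962 + 19197 × 0.547 = 16142 + 10501 = 26643
Net migration: 45+ − 400 → 26243
End of period: [10595, 10428, 16296, 26243]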